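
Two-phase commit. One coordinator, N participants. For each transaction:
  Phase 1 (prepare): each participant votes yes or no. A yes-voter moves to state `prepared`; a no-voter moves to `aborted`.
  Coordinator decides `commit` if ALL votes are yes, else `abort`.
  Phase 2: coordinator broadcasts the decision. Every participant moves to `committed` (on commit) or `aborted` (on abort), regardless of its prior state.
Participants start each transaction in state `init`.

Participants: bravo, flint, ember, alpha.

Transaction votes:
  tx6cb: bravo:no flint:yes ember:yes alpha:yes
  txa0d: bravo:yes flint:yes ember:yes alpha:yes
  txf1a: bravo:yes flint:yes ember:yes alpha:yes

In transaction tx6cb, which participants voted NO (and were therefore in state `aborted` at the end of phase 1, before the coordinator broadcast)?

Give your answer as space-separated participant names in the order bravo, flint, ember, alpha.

Txn tx6cb phase 1: bravo no -> aborted; flint yes -> prepared; ember yes -> prepared; alpha yes -> prepared

Answer: bravo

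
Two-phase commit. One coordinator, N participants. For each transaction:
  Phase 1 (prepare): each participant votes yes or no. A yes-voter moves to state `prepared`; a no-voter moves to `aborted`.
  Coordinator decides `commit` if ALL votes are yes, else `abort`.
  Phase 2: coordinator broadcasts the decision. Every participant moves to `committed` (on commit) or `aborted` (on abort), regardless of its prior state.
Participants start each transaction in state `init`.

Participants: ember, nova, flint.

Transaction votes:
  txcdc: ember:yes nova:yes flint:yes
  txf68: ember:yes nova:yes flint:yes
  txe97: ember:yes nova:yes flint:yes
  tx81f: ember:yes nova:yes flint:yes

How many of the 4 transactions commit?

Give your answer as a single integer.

Answer: 4

Derivation:
txcdc: all yes -> commit (commits=1)
txf68: all yes -> commit (commits=2)
txe97: all yes -> commit (commits=3)
tx81f: all yes -> commit (commits=4)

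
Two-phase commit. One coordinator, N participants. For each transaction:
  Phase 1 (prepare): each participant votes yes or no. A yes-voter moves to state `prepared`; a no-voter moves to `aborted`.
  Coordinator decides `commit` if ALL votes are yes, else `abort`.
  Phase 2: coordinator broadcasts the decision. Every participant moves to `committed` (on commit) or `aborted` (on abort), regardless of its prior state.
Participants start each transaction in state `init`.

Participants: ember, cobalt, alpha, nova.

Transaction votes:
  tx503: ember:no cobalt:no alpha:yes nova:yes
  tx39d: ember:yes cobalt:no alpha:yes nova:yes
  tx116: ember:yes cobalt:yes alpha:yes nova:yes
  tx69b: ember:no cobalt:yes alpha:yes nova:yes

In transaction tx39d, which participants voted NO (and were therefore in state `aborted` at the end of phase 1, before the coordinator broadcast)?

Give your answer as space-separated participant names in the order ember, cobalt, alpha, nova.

Txn tx39d phase 1: ember yes -> prepared; cobalt no -> aborted; alpha yes -> prepared; nova yes -> prepared

Answer: cobalt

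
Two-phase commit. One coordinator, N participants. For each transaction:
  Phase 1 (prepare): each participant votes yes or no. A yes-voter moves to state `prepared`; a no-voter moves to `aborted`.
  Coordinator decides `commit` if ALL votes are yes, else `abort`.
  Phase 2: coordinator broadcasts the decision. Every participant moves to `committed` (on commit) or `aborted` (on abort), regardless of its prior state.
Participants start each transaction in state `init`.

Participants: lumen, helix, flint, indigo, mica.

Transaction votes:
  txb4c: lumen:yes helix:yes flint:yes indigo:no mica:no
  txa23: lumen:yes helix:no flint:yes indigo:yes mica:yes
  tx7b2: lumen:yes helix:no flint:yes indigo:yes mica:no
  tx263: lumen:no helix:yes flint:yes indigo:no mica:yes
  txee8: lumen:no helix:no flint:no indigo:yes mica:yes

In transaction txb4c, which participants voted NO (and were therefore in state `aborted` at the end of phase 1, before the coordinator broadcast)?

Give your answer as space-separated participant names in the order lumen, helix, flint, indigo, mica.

Answer: indigo mica

Derivation:
Txn txb4c phase 1: lumen yes -> prepared; helix yes -> prepared; flint yes -> prepared; indigo no -> aborted; mica no -> aborted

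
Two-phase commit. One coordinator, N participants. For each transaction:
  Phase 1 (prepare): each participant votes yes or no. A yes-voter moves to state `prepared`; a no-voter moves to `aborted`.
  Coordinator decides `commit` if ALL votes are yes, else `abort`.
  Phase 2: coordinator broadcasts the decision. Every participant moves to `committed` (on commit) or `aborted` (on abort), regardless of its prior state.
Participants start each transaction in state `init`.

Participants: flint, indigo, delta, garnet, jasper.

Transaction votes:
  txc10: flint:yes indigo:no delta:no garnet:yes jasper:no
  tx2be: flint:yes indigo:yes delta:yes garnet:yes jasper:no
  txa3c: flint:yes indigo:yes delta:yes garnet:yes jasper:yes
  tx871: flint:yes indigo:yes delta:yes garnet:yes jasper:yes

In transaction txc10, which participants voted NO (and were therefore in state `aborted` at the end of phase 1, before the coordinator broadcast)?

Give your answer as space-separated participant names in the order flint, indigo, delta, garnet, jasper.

Txn txc10 phase 1: flint yes -> prepared; indigo no -> aborted; delta no -> aborted; garnet yes -> prepared; jasper no -> aborted

Answer: indigo delta jasper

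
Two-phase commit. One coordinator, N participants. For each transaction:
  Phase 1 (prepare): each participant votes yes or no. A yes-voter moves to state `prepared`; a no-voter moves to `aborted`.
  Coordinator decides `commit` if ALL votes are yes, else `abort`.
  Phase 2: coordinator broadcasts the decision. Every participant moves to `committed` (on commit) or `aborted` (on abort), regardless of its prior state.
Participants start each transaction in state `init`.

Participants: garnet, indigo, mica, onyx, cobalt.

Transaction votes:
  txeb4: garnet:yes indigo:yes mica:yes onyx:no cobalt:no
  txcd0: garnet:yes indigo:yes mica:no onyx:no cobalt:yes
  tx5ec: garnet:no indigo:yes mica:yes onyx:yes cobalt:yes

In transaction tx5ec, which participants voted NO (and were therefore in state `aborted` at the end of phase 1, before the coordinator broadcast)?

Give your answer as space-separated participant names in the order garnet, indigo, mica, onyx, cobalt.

Txn tx5ec phase 1: garnet no -> aborted; indigo yes -> prepared; mica yes -> prepared; onyx yes -> prepared; cobalt yes -> prepared

Answer: garnet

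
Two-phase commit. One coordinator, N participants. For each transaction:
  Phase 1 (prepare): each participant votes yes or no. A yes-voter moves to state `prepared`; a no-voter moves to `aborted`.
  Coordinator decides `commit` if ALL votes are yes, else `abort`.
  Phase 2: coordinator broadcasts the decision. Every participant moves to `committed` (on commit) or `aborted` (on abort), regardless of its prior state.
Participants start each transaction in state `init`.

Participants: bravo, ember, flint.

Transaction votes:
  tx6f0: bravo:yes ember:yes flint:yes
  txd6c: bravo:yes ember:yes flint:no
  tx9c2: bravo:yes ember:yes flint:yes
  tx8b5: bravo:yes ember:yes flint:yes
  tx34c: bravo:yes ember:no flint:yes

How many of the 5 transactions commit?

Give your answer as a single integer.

Answer: 3

Derivation:
tx6f0: all yes -> commit (commits=1)
txd6c: no from flint -> abort (commits=1)
tx9c2: all yes -> commit (commits=2)
tx8b5: all yes -> commit (commits=3)
tx34c: no from ember -> abort (commits=3)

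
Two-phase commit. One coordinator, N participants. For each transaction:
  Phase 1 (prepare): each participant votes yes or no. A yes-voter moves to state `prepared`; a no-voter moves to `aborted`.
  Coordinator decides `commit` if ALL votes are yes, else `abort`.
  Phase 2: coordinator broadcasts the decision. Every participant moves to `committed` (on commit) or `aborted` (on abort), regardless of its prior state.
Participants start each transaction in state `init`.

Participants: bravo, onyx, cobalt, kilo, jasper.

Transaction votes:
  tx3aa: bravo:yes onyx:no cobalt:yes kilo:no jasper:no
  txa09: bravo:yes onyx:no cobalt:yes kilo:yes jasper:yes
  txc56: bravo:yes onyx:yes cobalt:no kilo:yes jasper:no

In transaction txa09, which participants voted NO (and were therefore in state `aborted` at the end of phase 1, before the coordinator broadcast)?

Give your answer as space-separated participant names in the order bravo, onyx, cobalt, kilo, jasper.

Answer: onyx

Derivation:
Txn txa09 phase 1: bravo yes -> prepared; onyx no -> aborted; cobalt yes -> prepared; kilo yes -> prepared; jasper yes -> prepared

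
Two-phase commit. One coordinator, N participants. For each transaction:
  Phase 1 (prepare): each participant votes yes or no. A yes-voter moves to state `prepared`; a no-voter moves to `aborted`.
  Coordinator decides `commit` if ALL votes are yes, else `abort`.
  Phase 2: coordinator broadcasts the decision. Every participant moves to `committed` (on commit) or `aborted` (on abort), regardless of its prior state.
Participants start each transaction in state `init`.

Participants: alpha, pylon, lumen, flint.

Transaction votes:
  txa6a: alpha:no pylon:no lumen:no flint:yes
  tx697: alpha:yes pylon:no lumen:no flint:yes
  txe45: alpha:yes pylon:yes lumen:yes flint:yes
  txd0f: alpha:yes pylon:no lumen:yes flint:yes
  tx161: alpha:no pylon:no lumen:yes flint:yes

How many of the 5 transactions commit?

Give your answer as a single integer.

txa6a: no from alpha, pylon, lumen -> abort (commits=0)
tx697: no from pylon, lumen -> abort (commits=0)
txe45: all yes -> commit (commits=1)
txd0f: no from pylon -> abort (commits=1)
tx161: no from alpha, pylon -> abort (commits=1)

Answer: 1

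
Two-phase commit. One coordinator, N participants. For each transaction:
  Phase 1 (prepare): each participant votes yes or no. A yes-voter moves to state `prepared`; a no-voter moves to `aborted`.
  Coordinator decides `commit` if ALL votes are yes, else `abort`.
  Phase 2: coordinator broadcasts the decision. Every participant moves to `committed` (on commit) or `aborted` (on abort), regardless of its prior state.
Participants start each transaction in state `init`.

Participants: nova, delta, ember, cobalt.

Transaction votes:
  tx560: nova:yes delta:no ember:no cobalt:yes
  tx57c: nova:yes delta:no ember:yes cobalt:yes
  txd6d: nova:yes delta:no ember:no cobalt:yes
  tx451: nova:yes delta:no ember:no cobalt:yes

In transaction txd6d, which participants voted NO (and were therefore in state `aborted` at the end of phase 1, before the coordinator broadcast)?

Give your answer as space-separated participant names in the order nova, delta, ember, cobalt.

Answer: delta ember

Derivation:
Txn txd6d phase 1: nova yes -> prepared; delta no -> aborted; ember no -> aborted; cobalt yes -> prepared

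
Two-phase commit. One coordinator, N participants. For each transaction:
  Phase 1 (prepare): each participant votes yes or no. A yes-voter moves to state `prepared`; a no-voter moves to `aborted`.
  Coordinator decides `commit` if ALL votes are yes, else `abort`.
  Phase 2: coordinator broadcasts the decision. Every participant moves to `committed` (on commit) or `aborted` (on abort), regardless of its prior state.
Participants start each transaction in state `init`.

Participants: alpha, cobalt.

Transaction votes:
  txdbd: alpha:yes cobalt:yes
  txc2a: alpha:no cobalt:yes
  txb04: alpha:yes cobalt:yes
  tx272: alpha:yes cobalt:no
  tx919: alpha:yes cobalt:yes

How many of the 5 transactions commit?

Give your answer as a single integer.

txdbd: all yes -> commit (commits=1)
txc2a: no from alpha -> abort (commits=1)
txb04: all yes -> commit (commits=2)
tx272: no from cobalt -> abort (commits=2)
tx919: all yes -> commit (commits=3)

Answer: 3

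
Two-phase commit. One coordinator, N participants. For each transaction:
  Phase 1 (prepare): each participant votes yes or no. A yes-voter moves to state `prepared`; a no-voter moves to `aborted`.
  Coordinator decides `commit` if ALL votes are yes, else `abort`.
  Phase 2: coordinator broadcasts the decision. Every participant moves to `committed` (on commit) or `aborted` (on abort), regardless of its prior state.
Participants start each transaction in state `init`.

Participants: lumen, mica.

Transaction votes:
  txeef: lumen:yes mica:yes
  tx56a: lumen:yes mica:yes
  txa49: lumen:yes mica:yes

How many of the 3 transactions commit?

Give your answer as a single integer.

txeef: all yes -> commit (commits=1)
tx56a: all yes -> commit (commits=2)
txa49: all yes -> commit (commits=3)

Answer: 3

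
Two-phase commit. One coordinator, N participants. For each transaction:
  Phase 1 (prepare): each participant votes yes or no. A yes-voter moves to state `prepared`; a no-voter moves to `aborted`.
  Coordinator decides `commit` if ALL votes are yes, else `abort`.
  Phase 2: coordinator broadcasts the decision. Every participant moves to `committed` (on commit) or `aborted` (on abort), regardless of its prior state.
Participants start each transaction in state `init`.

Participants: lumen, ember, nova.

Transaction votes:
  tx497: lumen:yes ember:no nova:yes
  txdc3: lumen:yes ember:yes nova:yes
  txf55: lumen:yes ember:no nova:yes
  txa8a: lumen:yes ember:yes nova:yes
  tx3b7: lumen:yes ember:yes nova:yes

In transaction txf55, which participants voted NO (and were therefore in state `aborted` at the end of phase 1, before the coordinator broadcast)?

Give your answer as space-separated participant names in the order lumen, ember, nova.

Answer: ember

Derivation:
Txn txf55 phase 1: lumen yes -> prepared; ember no -> aborted; nova yes -> prepared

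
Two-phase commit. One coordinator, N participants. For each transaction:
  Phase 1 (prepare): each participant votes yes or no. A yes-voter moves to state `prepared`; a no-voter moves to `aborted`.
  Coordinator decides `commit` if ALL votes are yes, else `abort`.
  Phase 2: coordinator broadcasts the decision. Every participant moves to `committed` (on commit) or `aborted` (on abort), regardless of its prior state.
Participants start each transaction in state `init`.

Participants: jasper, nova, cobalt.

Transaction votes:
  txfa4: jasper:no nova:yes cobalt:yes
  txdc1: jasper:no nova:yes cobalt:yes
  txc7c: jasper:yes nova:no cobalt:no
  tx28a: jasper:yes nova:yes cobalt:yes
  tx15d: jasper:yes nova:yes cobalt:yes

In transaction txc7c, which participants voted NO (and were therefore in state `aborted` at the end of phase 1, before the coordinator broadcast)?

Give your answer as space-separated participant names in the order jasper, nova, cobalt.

Txn txc7c phase 1: jasper yes -> prepared; nova no -> aborted; cobalt no -> aborted

Answer: nova cobalt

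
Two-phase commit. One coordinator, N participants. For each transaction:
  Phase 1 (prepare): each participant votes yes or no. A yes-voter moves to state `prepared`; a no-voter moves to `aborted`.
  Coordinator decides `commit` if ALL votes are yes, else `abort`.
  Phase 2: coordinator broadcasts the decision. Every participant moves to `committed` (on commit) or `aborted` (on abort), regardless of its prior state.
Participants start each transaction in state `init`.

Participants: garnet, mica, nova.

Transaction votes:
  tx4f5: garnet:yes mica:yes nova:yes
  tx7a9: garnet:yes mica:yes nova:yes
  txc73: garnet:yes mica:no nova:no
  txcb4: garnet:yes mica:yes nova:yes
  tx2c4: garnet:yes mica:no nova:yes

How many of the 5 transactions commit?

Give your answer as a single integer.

Answer: 3

Derivation:
tx4f5: all yes -> commit (commits=1)
tx7a9: all yes -> commit (commits=2)
txc73: no from mica, nova -> abort (commits=2)
txcb4: all yes -> commit (commits=3)
tx2c4: no from mica -> abort (commits=3)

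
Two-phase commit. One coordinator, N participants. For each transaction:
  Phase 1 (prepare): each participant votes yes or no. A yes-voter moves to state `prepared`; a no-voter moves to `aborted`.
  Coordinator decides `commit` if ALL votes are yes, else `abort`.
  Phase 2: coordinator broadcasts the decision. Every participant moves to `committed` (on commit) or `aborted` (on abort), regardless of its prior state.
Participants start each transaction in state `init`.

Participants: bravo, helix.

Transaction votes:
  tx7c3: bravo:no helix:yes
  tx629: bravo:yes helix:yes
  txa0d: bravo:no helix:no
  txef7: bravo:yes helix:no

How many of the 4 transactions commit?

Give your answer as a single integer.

tx7c3: no from bravo -> abort (commits=0)
tx629: all yes -> commit (commits=1)
txa0d: no from bravo, helix -> abort (commits=1)
txef7: no from helix -> abort (commits=1)

Answer: 1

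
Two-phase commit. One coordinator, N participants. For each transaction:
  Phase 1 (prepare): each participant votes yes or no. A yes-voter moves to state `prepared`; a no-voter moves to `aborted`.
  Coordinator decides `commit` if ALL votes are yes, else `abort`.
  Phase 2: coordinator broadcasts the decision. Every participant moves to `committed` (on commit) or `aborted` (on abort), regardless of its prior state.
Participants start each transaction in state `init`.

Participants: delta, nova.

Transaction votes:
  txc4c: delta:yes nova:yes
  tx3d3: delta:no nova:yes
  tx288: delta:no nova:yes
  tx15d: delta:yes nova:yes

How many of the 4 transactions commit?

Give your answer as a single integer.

Answer: 2

Derivation:
txc4c: all yes -> commit (commits=1)
tx3d3: no from delta -> abort (commits=1)
tx288: no from delta -> abort (commits=1)
tx15d: all yes -> commit (commits=2)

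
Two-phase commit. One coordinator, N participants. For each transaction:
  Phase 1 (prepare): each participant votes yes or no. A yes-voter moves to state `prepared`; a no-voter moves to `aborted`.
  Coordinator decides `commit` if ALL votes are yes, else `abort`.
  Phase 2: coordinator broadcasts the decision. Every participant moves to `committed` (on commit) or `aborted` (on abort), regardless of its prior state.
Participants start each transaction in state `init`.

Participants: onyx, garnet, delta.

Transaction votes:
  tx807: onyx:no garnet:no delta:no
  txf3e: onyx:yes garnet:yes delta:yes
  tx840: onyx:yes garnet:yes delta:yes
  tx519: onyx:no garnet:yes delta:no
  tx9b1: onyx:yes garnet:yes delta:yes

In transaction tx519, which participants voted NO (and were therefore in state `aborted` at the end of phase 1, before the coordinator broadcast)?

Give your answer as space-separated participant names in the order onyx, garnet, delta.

Answer: onyx delta

Derivation:
Txn tx519 phase 1: onyx no -> aborted; garnet yes -> prepared; delta no -> aborted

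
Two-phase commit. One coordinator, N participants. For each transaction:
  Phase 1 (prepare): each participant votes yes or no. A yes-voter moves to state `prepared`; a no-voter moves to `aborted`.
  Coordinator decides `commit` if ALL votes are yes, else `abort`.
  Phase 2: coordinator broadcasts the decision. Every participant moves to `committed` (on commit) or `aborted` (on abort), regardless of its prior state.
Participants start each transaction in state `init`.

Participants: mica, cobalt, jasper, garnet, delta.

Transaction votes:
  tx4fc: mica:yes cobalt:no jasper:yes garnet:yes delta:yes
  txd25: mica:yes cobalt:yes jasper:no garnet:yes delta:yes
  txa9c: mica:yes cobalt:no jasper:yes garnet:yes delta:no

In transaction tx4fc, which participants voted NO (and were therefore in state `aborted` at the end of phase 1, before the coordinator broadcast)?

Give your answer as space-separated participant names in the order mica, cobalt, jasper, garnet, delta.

Txn tx4fc phase 1: mica yes -> prepared; cobalt no -> aborted; jasper yes -> prepared; garnet yes -> prepared; delta yes -> prepared

Answer: cobalt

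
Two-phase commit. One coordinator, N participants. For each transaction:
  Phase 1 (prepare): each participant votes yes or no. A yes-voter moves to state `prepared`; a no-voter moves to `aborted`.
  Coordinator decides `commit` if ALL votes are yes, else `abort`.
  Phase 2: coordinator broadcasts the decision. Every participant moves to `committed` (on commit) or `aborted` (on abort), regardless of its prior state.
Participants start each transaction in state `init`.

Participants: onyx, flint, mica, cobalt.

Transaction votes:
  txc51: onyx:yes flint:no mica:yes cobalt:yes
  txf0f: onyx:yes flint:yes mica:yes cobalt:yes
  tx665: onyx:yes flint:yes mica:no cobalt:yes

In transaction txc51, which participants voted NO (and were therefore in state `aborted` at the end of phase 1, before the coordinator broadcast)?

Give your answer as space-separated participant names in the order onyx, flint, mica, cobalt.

Answer: flint

Derivation:
Txn txc51 phase 1: onyx yes -> prepared; flint no -> aborted; mica yes -> prepared; cobalt yes -> prepared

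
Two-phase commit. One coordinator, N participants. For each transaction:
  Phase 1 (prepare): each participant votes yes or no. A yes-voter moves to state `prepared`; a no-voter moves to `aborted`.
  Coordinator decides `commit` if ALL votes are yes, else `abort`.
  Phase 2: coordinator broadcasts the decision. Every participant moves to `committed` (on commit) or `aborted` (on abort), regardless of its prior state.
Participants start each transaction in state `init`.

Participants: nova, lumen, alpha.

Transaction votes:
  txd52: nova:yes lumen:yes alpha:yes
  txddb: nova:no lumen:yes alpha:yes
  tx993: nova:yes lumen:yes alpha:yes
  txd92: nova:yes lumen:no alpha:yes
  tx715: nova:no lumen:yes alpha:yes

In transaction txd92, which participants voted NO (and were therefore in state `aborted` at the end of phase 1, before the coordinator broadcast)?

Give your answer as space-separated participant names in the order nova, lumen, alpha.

Txn txd92 phase 1: nova yes -> prepared; lumen no -> aborted; alpha yes -> prepared

Answer: lumen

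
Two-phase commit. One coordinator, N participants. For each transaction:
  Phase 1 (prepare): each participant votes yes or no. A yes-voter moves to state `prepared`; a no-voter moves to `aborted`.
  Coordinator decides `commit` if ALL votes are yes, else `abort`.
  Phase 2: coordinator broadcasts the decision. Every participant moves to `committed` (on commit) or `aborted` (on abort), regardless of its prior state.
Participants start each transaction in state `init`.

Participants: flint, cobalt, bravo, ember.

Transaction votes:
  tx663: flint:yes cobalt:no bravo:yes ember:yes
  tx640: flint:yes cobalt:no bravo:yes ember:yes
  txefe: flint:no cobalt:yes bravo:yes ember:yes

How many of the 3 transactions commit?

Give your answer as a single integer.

Answer: 0

Derivation:
tx663: no from cobalt -> abort (commits=0)
tx640: no from cobalt -> abort (commits=0)
txefe: no from flint -> abort (commits=0)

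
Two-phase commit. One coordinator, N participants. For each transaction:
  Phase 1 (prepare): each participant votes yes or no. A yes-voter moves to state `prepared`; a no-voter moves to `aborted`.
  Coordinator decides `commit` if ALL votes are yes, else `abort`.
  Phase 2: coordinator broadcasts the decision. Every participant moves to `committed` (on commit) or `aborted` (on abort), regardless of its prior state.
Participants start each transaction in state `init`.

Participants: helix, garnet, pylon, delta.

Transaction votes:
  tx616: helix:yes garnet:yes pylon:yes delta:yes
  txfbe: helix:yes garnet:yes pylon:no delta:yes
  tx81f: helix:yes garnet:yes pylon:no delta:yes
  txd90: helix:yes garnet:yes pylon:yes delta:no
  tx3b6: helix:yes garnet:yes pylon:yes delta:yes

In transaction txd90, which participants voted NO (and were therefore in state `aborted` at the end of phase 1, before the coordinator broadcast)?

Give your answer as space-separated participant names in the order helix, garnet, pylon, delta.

Txn txd90 phase 1: helix yes -> prepared; garnet yes -> prepared; pylon yes -> prepared; delta no -> aborted

Answer: delta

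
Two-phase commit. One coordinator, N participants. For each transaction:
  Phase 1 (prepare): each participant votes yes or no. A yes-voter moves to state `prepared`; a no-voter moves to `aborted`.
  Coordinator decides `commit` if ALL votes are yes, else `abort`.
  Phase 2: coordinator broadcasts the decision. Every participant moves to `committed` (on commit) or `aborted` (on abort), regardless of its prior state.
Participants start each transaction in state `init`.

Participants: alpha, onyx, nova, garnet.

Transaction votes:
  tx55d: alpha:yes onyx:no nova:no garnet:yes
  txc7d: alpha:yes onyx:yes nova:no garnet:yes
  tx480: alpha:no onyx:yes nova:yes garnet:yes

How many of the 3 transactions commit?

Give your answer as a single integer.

Answer: 0

Derivation:
tx55d: no from onyx, nova -> abort (commits=0)
txc7d: no from nova -> abort (commits=0)
tx480: no from alpha -> abort (commits=0)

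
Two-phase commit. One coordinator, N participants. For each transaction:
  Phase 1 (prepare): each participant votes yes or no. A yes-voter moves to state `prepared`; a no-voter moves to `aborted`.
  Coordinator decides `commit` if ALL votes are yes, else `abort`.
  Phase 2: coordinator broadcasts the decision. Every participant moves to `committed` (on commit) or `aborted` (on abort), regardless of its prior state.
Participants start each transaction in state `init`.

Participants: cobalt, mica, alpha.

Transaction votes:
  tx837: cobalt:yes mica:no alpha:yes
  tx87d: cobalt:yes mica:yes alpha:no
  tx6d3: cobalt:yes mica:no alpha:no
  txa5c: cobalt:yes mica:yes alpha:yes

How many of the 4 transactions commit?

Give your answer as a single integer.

Answer: 1

Derivation:
tx837: no from mica -> abort (commits=0)
tx87d: no from alpha -> abort (commits=0)
tx6d3: no from mica, alpha -> abort (commits=0)
txa5c: all yes -> commit (commits=1)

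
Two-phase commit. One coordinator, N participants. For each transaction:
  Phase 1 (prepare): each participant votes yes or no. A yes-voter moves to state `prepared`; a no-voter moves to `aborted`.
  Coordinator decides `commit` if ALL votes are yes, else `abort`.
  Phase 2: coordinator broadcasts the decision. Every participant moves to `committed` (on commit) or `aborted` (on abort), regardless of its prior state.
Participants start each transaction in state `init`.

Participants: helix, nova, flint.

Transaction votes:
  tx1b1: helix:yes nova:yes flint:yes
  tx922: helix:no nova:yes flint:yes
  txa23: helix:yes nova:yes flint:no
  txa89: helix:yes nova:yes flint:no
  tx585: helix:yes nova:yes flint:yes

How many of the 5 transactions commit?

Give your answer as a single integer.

Answer: 2

Derivation:
tx1b1: all yes -> commit (commits=1)
tx922: no from helix -> abort (commits=1)
txa23: no from flint -> abort (commits=1)
txa89: no from flint -> abort (commits=1)
tx585: all yes -> commit (commits=2)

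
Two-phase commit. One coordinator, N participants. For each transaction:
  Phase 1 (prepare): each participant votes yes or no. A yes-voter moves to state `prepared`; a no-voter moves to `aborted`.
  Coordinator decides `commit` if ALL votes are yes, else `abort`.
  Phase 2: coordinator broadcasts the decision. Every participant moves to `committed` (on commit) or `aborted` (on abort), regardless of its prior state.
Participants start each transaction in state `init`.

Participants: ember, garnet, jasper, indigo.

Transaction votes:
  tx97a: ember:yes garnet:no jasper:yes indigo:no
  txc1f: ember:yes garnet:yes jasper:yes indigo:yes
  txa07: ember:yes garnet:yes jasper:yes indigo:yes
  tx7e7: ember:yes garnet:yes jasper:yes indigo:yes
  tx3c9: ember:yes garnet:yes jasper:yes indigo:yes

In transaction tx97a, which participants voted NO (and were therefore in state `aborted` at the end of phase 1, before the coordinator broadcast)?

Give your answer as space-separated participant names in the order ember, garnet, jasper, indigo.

Txn tx97a phase 1: ember yes -> prepared; garnet no -> aborted; jasper yes -> prepared; indigo no -> aborted

Answer: garnet indigo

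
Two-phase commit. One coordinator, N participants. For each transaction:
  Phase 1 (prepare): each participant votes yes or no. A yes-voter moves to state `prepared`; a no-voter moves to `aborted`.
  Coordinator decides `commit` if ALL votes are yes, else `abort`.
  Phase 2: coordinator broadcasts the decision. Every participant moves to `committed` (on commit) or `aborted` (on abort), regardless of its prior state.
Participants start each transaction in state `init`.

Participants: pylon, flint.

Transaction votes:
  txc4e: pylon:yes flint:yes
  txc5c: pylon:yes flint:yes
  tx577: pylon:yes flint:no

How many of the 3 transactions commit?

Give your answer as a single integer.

txc4e: all yes -> commit (commits=1)
txc5c: all yes -> commit (commits=2)
tx577: no from flint -> abort (commits=2)

Answer: 2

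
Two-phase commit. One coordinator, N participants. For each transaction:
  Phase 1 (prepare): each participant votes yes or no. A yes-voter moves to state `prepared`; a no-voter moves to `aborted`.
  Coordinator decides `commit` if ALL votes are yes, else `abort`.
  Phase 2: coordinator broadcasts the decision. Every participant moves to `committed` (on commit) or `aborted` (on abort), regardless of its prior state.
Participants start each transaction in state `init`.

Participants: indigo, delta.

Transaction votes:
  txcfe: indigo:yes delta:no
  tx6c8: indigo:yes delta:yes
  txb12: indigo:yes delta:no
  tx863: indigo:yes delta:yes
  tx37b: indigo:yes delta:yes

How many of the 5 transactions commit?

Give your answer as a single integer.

Answer: 3

Derivation:
txcfe: no from delta -> abort (commits=0)
tx6c8: all yes -> commit (commits=1)
txb12: no from delta -> abort (commits=1)
tx863: all yes -> commit (commits=2)
tx37b: all yes -> commit (commits=3)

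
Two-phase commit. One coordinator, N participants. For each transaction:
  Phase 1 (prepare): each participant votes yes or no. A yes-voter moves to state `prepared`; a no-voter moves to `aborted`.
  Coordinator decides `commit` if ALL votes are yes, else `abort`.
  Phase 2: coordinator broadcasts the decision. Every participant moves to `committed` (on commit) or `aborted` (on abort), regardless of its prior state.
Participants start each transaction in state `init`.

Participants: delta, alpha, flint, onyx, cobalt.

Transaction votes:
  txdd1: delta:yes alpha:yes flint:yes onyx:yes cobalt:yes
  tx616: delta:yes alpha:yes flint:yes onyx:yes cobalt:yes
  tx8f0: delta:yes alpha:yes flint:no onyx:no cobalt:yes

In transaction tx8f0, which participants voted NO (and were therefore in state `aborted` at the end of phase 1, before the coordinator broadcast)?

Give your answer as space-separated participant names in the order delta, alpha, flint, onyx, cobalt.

Answer: flint onyx

Derivation:
Txn tx8f0 phase 1: delta yes -> prepared; alpha yes -> prepared; flint no -> aborted; onyx no -> aborted; cobalt yes -> prepared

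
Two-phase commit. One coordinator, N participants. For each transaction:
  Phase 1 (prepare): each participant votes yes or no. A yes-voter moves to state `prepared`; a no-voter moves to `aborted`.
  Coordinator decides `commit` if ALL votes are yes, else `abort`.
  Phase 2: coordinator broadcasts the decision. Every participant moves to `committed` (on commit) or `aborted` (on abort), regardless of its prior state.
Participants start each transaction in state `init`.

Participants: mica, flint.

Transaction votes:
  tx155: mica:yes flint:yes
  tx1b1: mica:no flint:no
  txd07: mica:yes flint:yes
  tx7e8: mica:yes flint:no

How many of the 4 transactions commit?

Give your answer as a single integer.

Answer: 2

Derivation:
tx155: all yes -> commit (commits=1)
tx1b1: no from mica, flint -> abort (commits=1)
txd07: all yes -> commit (commits=2)
tx7e8: no from flint -> abort (commits=2)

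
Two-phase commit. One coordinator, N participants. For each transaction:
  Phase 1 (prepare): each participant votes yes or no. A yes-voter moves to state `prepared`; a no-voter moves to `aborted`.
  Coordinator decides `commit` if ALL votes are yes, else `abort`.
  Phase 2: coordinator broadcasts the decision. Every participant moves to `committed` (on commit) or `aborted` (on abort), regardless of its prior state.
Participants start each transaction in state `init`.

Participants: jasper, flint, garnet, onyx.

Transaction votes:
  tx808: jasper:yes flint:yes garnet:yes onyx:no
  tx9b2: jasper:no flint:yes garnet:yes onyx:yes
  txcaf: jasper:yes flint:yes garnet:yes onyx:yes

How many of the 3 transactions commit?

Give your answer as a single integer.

tx808: no from onyx -> abort (commits=0)
tx9b2: no from jasper -> abort (commits=0)
txcaf: all yes -> commit (commits=1)

Answer: 1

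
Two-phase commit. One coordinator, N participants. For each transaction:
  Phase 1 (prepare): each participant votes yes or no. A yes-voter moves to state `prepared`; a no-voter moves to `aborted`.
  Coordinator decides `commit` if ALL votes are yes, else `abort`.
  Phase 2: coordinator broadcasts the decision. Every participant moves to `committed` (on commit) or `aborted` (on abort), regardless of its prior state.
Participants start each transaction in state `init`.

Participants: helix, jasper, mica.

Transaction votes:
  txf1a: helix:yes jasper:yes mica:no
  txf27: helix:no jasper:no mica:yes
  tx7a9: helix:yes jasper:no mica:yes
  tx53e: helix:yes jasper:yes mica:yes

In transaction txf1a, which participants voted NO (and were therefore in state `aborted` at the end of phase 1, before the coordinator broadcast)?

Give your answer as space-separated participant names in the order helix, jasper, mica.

Txn txf1a phase 1: helix yes -> prepared; jasper yes -> prepared; mica no -> aborted

Answer: mica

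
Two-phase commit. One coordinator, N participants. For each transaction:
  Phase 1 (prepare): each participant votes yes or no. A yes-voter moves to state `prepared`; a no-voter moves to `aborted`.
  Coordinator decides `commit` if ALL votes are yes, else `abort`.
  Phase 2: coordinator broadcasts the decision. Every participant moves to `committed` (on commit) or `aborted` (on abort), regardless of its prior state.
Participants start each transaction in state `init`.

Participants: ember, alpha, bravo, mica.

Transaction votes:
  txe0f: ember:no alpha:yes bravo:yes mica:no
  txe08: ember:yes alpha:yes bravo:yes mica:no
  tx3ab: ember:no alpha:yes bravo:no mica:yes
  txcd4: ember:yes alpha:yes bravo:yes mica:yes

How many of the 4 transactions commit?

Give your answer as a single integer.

txe0f: no from ember, mica -> abort (commits=0)
txe08: no from mica -> abort (commits=0)
tx3ab: no from ember, bravo -> abort (commits=0)
txcd4: all yes -> commit (commits=1)

Answer: 1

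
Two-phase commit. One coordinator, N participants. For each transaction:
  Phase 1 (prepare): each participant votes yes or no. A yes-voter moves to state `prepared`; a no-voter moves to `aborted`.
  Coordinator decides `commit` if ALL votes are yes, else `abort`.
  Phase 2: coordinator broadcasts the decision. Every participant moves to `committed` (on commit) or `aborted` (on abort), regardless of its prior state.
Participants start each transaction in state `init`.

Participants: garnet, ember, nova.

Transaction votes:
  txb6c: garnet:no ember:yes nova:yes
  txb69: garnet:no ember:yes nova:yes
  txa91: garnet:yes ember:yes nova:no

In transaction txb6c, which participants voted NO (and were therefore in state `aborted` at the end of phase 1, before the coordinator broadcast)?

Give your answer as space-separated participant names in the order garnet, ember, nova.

Txn txb6c phase 1: garnet no -> aborted; ember yes -> prepared; nova yes -> prepared

Answer: garnet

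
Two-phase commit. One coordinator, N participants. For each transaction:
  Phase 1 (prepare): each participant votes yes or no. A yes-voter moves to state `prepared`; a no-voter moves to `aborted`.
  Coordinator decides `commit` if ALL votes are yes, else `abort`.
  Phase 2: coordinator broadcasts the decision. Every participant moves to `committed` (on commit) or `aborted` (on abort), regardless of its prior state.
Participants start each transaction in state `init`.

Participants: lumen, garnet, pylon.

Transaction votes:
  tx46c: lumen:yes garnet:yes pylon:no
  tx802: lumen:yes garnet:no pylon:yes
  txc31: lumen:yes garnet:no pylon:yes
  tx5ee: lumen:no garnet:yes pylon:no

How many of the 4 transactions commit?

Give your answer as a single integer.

Answer: 0

Derivation:
tx46c: no from pylon -> abort (commits=0)
tx802: no from garnet -> abort (commits=0)
txc31: no from garnet -> abort (commits=0)
tx5ee: no from lumen, pylon -> abort (commits=0)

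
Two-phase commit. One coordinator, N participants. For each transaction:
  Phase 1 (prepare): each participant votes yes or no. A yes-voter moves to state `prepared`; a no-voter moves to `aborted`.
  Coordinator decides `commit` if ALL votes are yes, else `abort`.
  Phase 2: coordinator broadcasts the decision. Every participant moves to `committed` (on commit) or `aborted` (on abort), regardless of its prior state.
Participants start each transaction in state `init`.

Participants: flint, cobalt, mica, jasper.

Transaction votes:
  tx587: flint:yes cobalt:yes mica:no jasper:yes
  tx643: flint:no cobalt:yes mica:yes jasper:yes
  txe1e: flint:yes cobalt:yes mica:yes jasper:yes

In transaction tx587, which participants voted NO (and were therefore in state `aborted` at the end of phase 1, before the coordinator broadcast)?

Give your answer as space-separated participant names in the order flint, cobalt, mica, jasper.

Txn tx587 phase 1: flint yes -> prepared; cobalt yes -> prepared; mica no -> aborted; jasper yes -> prepared

Answer: mica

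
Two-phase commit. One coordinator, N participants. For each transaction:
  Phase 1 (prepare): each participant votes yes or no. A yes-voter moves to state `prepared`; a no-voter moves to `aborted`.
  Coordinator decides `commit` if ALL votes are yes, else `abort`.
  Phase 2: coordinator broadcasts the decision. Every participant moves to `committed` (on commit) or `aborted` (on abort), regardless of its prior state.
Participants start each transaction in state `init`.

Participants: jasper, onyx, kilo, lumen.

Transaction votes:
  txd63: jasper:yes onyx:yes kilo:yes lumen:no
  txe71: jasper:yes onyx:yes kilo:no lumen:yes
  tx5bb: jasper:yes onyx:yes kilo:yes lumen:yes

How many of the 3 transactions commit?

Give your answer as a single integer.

Answer: 1

Derivation:
txd63: no from lumen -> abort (commits=0)
txe71: no from kilo -> abort (commits=0)
tx5bb: all yes -> commit (commits=1)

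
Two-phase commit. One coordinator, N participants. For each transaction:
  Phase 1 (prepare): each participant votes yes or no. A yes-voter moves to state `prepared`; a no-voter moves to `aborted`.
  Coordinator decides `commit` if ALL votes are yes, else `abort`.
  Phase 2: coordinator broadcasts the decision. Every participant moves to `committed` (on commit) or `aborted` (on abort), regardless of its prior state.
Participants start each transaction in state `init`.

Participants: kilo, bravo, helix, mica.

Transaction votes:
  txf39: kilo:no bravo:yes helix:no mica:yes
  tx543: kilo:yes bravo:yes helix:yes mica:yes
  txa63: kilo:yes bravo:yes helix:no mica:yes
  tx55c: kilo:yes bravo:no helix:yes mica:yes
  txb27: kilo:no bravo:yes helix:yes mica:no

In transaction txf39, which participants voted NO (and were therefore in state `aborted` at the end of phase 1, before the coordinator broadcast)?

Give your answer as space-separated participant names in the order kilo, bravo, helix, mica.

Answer: kilo helix

Derivation:
Txn txf39 phase 1: kilo no -> aborted; bravo yes -> prepared; helix no -> aborted; mica yes -> prepared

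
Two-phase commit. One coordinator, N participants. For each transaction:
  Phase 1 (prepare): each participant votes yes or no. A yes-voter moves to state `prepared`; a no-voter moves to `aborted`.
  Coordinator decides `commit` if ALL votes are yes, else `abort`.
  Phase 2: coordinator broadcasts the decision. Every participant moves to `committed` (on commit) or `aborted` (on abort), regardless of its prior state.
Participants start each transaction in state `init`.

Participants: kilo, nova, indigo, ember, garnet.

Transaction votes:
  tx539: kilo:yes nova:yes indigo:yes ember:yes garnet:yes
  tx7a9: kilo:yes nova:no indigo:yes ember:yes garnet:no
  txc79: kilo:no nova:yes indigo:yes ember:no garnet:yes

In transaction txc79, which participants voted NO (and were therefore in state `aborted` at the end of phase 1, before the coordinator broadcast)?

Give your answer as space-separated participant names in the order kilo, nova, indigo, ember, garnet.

Answer: kilo ember

Derivation:
Txn txc79 phase 1: kilo no -> aborted; nova yes -> prepared; indigo yes -> prepared; ember no -> aborted; garnet yes -> prepared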